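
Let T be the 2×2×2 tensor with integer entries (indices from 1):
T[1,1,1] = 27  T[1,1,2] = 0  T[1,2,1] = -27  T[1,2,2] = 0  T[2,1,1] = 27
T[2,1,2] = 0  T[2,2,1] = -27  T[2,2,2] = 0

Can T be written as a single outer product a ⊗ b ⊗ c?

Yes

If T = a ⊗ b ⊗ c then every fibre of T is a multiple of the corresponding factor, so read the factors off the fibres through the nonzero entry T[1,1,1] = 27.
The mode-1 fibre T[:,1,1] = [27, 27] gives a = [1, 1] (primitive direction); the mode-2 fibre T[1,:,1] = [27, -27] gives b = [1, -1]; then c[k] = T[1,1,k] / (a[1]·b[1]) = [27, 0] / 1 = [27, 0].
Expanding [1, 1] ⊗ [1, -1] ⊗ [27, 0] reproduces all 8 entries of T, so T = [1, 1] ⊗ [1, -1] ⊗ [27, 0] and rank(T) ≤ 1.
Equivalently every frontal slice T[:,:,k] is c[k] times the rank-1 matrix [1, 1] ⊗ [1, -1]. So T has rank 1 (it is nonzero).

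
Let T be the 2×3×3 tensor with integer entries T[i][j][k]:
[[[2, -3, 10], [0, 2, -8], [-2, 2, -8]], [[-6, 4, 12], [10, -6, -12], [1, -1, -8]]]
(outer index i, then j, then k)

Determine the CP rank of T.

Lower bound: the mode-2 unfolding of T (rows indexed by j, columns by (i,k) = (0,0), (0,1), (0,2), (1,0), (1,1), (1,2)) is [[2, -3, 10, -6, 4, 12], [0, 2, -8, 10, -6, -12], [-2, 2, -8, 1, -1, -8]].
There the 3×3 minor on rows j ∈ {0, 1, 2}, columns (i,k) ∈ {(0,0), (0,1), (0,2)} is det [[2, -3, 10], [0, 2, -8], [-2, 2, -8]] = -8 ≠ 0, so this unfolding has rank ≥ 3; CP rank is at least every unfolding rank, so rank(T) ≥ 3. (Unfolding ranks only ever bound the CP rank from below — rank(T) can be strictly larger than all of them — so the matching upper bound has to come from an explicit 3-term decomposition.)
Upper bound: T is a sum of 3 rank-1 terms, T = [1, 1] (x) [2, -1, -2] (x) [0, 0, 4] + [1, 2] (x) [1, -2, 0] (x) [-2, 1, 2] + [2, -1] (x) [2, -2, -1] (x) [1, -1, 0] (one valid choice — decompositions are not unique — normalised so each a, b is primitive with positive first nonzero entry; check it by expanding all entries), so rank(T) ≤ 3.
These bounds meet, so rank(T) = 3.

3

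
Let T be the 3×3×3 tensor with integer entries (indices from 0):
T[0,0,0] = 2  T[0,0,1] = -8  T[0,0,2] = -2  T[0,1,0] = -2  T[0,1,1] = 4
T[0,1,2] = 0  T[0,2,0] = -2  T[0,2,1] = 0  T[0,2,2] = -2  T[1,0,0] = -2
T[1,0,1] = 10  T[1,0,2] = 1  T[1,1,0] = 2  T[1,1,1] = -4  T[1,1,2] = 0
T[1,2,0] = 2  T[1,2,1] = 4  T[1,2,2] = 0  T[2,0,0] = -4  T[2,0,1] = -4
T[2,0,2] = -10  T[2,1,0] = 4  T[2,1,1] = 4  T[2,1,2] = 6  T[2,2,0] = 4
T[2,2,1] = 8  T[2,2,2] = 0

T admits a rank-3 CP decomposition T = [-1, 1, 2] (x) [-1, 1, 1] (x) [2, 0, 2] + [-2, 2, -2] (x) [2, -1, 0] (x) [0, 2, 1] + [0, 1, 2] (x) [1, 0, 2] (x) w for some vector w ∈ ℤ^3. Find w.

Subtract the known terms from T to get the rank-1 residual R = [0, 1, 2] (x) [1, 0, 2] (x) w, so R[i,j,k] = a[i]·b[j]·w[k]. Pick indices with nonzero a[1]·b[0] = (1)·(1) = 1. Only the fibre through (1,0,·) is needed: R[1,0,:] = T[1,0,:] − Σₗ aₗ[1]bₗ[0]cₗ = [-2, 10, 1] − (1)·(-1)·[2, 0, 2] − (2)·(2)·[0, 2, 1] = [0, 2, -1]. Then w[k] = R[1,0,k] / 1 for each k, giving w = [0, 2, -1] / 1 = [0, 2, -1].

w = [0, 2, -1]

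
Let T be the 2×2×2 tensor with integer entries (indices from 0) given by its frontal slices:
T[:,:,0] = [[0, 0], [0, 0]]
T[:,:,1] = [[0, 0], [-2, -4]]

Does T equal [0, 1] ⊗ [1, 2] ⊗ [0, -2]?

Yes

Reconstruct entrywise from the claimed factors. For example, T[0,0,1] = 0 and Σₗ aₗ[0]bₗ[0]cₗ[1] = (0)·(1)·(-2) = 0; checking all 8 entries, every one matches. The claim holds.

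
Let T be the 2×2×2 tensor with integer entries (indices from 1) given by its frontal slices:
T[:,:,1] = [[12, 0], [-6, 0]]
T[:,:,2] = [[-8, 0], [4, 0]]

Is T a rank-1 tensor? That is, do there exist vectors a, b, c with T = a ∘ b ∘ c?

If T = a ∘ b ∘ c then every fibre of T is a multiple of the corresponding factor, so read the factors off the fibres through the nonzero entry T[1,1,1] = 12.
The mode-1 fibre T[:,1,1] = [12, -6] gives a = [2, -1] (primitive direction); the mode-2 fibre T[1,:,1] = [12, 0] gives b = [1, 0]; then c[k] = T[1,1,k] / (a[1]·b[1]) = [12, -8] / 2 = [6, -4].
Expanding [2, -1] ∘ [1, 0] ∘ [6, -4] reproduces all 8 entries of T, so T = [2, -1] ∘ [1, 0] ∘ [6, -4] and rank(T) ≤ 1.
Equivalently every frontal slice T[:,:,k] is c[k] times the rank-1 matrix [2, -1] ∘ [1, 0]. So T has rank 1 (it is nonzero).

Yes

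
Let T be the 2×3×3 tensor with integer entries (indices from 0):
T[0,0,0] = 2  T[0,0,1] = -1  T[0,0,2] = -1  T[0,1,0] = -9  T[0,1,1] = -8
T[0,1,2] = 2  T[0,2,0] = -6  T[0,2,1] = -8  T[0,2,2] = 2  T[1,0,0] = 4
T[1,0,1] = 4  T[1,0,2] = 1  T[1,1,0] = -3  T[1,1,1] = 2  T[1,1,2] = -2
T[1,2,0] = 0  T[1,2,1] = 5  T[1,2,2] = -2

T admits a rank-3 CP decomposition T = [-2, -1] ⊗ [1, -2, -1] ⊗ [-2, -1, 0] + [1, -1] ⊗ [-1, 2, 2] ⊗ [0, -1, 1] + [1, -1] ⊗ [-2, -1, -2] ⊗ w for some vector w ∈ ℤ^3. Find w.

Subtract the known terms from T to get the rank-1 residual R = [1, -1] ⊗ [-2, -1, -2] ⊗ w, so R[i,j,k] = a[i]·b[j]·w[k]. Pick indices with nonzero a[0]·b[0] = (1)·(-2) = -2. Only the fibre through (0,0,·) is needed: R[0,0,:] = T[0,0,:] − Σₗ aₗ[0]bₗ[0]cₗ = [2, -1, -1] − (-2)·(1)·[-2, -1, 0] − (1)·(-1)·[0, -1, 1] = [-2, -4, 0]. Then w[k] = R[0,0,k] / -2 for each k, giving w = [-2, -4, 0] / -2 = [1, 2, 0].

w = [1, 2, 0]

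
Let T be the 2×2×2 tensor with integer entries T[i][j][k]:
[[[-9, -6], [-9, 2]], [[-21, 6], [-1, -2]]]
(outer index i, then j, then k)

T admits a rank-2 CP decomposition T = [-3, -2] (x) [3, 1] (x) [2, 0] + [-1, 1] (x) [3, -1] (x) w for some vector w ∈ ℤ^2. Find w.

w = [-3, 2]

Subtract the known terms from T to get the rank-1 residual R = [-1, 1] (x) [3, -1] (x) w, so R[i,j,k] = a[i]·b[j]·w[k]. Pick indices with nonzero a[0]·b[0] = (-1)·(3) = -3. Only the fibre through (0,0,·) is needed: R[0,0,:] = T[0,0,:] − Σₗ aₗ[0]bₗ[0]cₗ = [-9, -6] − (-3)·(3)·[2, 0] = [9, -6]. Then w[k] = R[0,0,k] / -3 for each k, giving w = [9, -6] / -3 = [-3, 2].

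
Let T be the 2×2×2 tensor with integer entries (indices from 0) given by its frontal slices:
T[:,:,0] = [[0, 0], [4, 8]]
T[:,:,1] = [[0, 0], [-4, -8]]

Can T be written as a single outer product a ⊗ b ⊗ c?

Yes

The mode-1 fibre T[:,0,0] = [0, 4] gives a = [0, 1] (primitive direction); the mode-2 fibre T[1,:,0] = [4, 8] gives b = [1, 2]; then c[k] = T[1,0,k] / (a[1]·b[0]) = [4, -4] / 1 = [4, -4].
Expanding [0, 1] ⊗ [1, 2] ⊗ [4, -4] reproduces all 8 entries of T, so T = [0, 1] ⊗ [1, 2] ⊗ [4, -4] and rank(T) ≤ 1.
Equivalently every frontal slice T[:,:,k] is c[k] times the rank-1 matrix [0, 1] ⊗ [1, 2]. So T has rank 1 (it is nonzero).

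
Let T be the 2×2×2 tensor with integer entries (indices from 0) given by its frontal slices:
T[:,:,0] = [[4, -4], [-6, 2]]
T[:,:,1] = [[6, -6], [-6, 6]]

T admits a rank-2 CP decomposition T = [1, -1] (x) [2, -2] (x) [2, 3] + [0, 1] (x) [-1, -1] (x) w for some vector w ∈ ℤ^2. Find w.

w = [2, 0]

Subtract the known terms from T to get the rank-1 residual R = [0, 1] (x) [-1, -1] (x) w, so R[i,j,k] = a[i]·b[j]·w[k]. Pick indices with nonzero a[1]·b[0] = (1)·(-1) = -1. Only the fibre through (1,0,·) is needed: R[1,0,:] = T[1,0,:] − Σₗ aₗ[1]bₗ[0]cₗ = [-6, -6] − (-1)·(2)·[2, 3] = [-2, 0]. Then w[k] = R[1,0,k] / -1 for each k, giving w = [-2, 0] / -1 = [2, 0].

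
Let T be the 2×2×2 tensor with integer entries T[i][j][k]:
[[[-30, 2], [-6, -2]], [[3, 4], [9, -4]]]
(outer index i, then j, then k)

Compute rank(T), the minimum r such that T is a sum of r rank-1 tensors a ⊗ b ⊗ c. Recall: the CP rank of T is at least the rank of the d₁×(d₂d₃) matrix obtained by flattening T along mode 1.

Lower bound: the mode-2 unfolding of T (rows indexed by j, columns by (i,k) = (0,0), (0,1), (1,0), (1,1)) is [[-30, 2, 3, 4], [-6, -2, 9, -4]].
There the 2×2 minor on rows j ∈ {0, 1}, columns (i,k) ∈ {(0,0), (0,1)} is det [[-30, 2], [-6, -2]] = 72 ≠ 0, so this unfolding has rank ≥ 2; CP rank is at least every unfolding rank, so rank(T) ≥ 2. (This is only a lower bound: in general the CP rank may exceed every unfolding rank, so we still need to exhibit 2 rank-1 terms summing to T.)
Upper bound — finding two terms. Write S_k = T[:,:,k] for the frontal slices: S₀ = [[-30, -6], [3, 9]], S₁ = [[2, -2], [4, -4]].
If T = a₁ ⊗ b₁ ⊗ c₁ + a₂ ⊗ b₂ ⊗ c₂ then each S_k = c₁[k]·a₁b₁ᵀ + c₂[k]·a₂b₂ᵀ. S₀ and S₁ are linearly independent, so a₁b₁ᵀ and a₂b₂ᵀ must span the same plane of matrices: they are the rank-1 matrices of the form x·S₀ + y·S₁.
det(x·S₀ + y·S₁) is −252·x² + 168·xy = (-84)·(3·x − 2·y)(x), vanishing at (x:y) = (2:3) and (0:1).
M₁ = 2·S₀ + 3·S₁ = [[-54, -18], [18, 6]] = (-6)·[3, -1][3, 1]ᵀ and M₂ = S₁ = [[2, -2], [4, -4]] = 2·[1, 2][1, -1]ᵀ, so take a₁ = [3, -1], b₁ = [3, 1], a₂ = [1, 2], b₂ = [1, -1].
Each slice is an integer combination of E₁ = a₁b₁ᵀ and E₂ = a₂b₂ᵀ: S₀ = −3·E₁ − 3·E₂, S₁ = 2·E₂; reading off coefficients, c₁ = [-3, 0] and c₂ = [-3, 2].
Hence T = [3, -1] ⊗ [3, 1] ⊗ [-3, 0] + [1, 2] ⊗ [1, -1] ⊗ [-3, 2], so rank(T) ≤ 2.
These bounds meet, so rank(T) = 2.

2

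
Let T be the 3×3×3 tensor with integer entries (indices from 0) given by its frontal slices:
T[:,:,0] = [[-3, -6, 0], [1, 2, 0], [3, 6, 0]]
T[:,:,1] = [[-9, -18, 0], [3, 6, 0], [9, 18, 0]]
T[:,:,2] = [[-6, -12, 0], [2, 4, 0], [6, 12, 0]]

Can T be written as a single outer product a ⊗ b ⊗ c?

Yes

If T = a ⊗ b ⊗ c then every fibre of T is a multiple of the corresponding factor, so read the factors off the fibres through the nonzero entry T[0,0,0] = -3.
The mode-1 fibre T[:,0,0] = [-3, 1, 3] gives a = [3, -1, -3] (primitive direction); the mode-2 fibre T[0,:,0] = [-3, -6, 0] gives b = [1, 2, 0]; then c[k] = T[0,0,k] / (a[0]·b[0]) = [-3, -9, -6] / 3 = [-1, -3, -2].
Expanding [3, -1, -3] ⊗ [1, 2, 0] ⊗ [-1, -3, -2] reproduces all 27 entries of T, so T = [3, -1, -3] ⊗ [1, 2, 0] ⊗ [-1, -3, -2] and rank(T) ≤ 1.
Equivalently every frontal slice T[:,:,k] is c[k] times the rank-1 matrix [3, -1, -3] ⊗ [1, 2, 0]. So T has rank 1 (it is nonzero).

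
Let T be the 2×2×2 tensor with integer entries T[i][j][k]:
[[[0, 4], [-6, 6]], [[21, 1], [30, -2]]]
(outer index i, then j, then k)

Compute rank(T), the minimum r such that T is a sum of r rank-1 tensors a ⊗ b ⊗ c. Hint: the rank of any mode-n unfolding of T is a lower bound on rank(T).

Lower bound: the mode-1 unfolding of T (rows indexed by i, columns by (j,k) = (0,0), (0,1), (1,0), (1,1)) is [[0, 4, -6, 6], [21, 1, 30, -2]].
There the 2×2 minor on rows i ∈ {0, 1}, columns (j,k) ∈ {(0,0), (0,1)} is det [[0, 4], [21, 1]] = -84 ≠ 0, so this unfolding has rank ≥ 2; CP rank is at least every unfolding rank, so rank(T) ≥ 2. (Flattening ranks never certify an upper bound on CP rank; for that we must actually write T with 2 rank-1 terms.)
Upper bound — finding two terms. Write S_k = T[:,:,k] for the frontal slices: S₀ = [[0, -6], [21, 30]], S₁ = [[4, 6], [1, -2]].
If T = a₁ ⊗ b₁ ⊗ c₁ + a₂ ⊗ b₂ ⊗ c₂ then each S_k = c₁[k]·a₁b₁ᵀ + c₂[k]·a₂b₂ᵀ. S₀ and S₁ are linearly independent, so a₁b₁ᵀ and a₂b₂ᵀ must span the same plane of matrices: they are the rank-1 matrices of the form x·S₀ + y·S₁.
det(x·S₀ + y·S₁) is 126·x² − 14·y² = 14·(3·x − y)(3·x + y), vanishing at (x:y) = (1:3) and (1:-3).
M₁ = S₀ + 3·S₁ = [[12, 12], [24, 24]] = 12·[1, 2][1, 1]ᵀ and M₂ = S₀ − 3·S₁ = [[-12, -24], [18, 36]] = (-6)·[2, -3][1, 2]ᵀ, so take a₁ = [1, 2], b₁ = [1, 1], a₂ = [2, -3], b₂ = [1, 2].
Each slice is an integer combination of E₁ = a₁b₁ᵀ and E₂ = a₂b₂ᵀ: S₀ = 6·E₁ − 3·E₂, S₁ = 2·E₁ + E₂; reading off coefficients, c₁ = [6, 2] and c₂ = [-3, 1].
Hence T = [1, 2] ⊗ [1, 1] ⊗ [6, 2] + [2, -3] ⊗ [1, 2] ⊗ [-3, 1], so rank(T) ≤ 2.
These bounds meet, so rank(T) = 2.
Check entry T[0,0,0] = 0: (1)·(1)·(6) + (2)·(1)·(-3) = 0.

2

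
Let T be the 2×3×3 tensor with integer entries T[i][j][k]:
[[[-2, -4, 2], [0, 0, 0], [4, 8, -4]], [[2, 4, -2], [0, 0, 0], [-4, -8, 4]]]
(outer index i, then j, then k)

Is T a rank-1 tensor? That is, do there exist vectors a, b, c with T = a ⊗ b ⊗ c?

If T = a ⊗ b ⊗ c then every fibre of T is a multiple of the corresponding factor, so read the factors off the fibres through the nonzero entry T[0,0,0] = -2.
The mode-1 fibre T[:,0,0] = [-2, 2] gives a = [1, -1] (primitive direction); the mode-2 fibre T[0,:,0] = [-2, 0, 4] gives b = [1, 0, -2]; then c[k] = T[0,0,k] / (a[0]·b[0]) = [-2, -4, 2] / 1 = [-2, -4, 2].
Expanding [1, -1] ⊗ [1, 0, -2] ⊗ [-2, -4, 2] reproduces all 18 entries of T, so T = [1, -1] ⊗ [1, 0, -2] ⊗ [-2, -4, 2] and rank(T) ≤ 1.
Equivalently every frontal slice T[:,:,k] is c[k] times the rank-1 matrix [1, -1] ⊗ [1, 0, -2]. So T has rank 1 (it is nonzero).

Yes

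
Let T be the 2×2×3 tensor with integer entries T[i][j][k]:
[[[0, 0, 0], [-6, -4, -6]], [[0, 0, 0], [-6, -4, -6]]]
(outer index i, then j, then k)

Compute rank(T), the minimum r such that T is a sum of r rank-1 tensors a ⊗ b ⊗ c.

1

Lower bound: T ≠ 0 (e.g. T[0,1,0] = -6), so rank(T) ≥ 1.
Upper bound: the mode-1 fibre T[:,1,0] = [-6, -6] gives a = [1, 1] (primitive direction); the mode-2 fibre T[0,:,0] = [0, -6] gives b = [0, 1]; then c[k] = T[0,1,k] / (a[0]·b[1]) = [-6, -4, -6] / 1 = [-6, -4, -6].
Expanding [1, 1] ⊗ [0, 1] ⊗ [-6, -4, -6] reproduces all 12 entries of T, so T = [1, 1] ⊗ [0, 1] ⊗ [-6, -4, -6] and rank(T) ≤ 1.
These bounds meet, so rank(T) = 1.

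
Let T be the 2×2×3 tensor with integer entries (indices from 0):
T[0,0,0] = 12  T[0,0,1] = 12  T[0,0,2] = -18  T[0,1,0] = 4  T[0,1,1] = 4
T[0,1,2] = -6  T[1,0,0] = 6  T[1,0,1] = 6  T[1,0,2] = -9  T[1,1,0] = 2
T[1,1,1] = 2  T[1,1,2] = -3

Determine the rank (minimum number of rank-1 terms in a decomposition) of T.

Lower bound: T ≠ 0 (e.g. T[0,0,0] = 12), so rank(T) ≥ 1.
Upper bound: the mode-1 fibre T[:,0,0] = [12, 6] gives a = [2, 1] (primitive direction); the mode-2 fibre T[0,:,0] = [12, 4] gives b = [3, 1]; then c[k] = T[0,0,k] / (a[0]·b[0]) = [12, 12, -18] / 6 = [2, 2, -3].
Expanding [2, 1] (x) [3, 1] (x) [2, 2, -3] reproduces all 12 entries of T, so T = [2, 1] (x) [3, 1] (x) [2, 2, -3] and rank(T) ≤ 1.
These bounds meet, so rank(T) = 1.

1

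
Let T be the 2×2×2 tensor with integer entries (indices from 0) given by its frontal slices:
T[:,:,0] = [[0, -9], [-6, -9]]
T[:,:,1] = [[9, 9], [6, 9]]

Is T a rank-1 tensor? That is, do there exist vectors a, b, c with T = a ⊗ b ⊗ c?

The mode-2 unfolding of T (rows indexed by j, columns by (i,k) = (0,0), (0,1), (1,0), (1,1)) is [[0, 9, -6, 6], [-9, 9, -9, 9]].
There the 2×2 minor on rows j ∈ {0, 1}, columns (i,k) ∈ {(0,0), (0,1)} is det [[0, 9], [-9, 9]] = 81 ≠ 0, so this unfolding has rank ≥ 2; CP rank is at least every unfolding rank, so rank(T) ≥ 2.
In particular rank(T) ≥ 2 > 1, so T is not rank-1.

No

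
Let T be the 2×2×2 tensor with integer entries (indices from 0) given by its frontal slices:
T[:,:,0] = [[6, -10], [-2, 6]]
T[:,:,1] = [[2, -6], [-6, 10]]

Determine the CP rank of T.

Lower bound: in the mode-1 unfolding of T (rows indexed by i, columns by (j,k)) the 2×2 minor on rows i ∈ {0, 1}, columns (j,k) ∈ {(0,0), (0,1)} is det [[6, 2], [-2, -6]] = -32 ≠ 0, so that unfolding has rank ≥ 2 and hence rank(T) ≥ 2 (CP rank is at least every unfolding rank, though it can be larger).
Upper bound: with S_k = T[:,:,k], the two rank-1 terms a₁b₁ᵀ, a₂b₂ᵀ are the rank-1 members of the pencil x·S₀ + y·S₁.
det(x·S₀ + y·S₁) is 16·x² − 16·y² = 16·(x − y)(x + y), vanishing at (x:y) = (1:1) and (1:-1).
M₁ = S₀ + S₁ = [[8, -16], [-8, 16]] = 8·(1, -1)(1, -2)ᵀ and M₂ = S₀ − S₁ = [[4, -4], [4, -4]] = 4·(1, 1)(1, -1)ᵀ, so take a₁ = (1, -1), b₁ = (1, -2), a₂ = (1, 1), b₂ = (1, -1).
Each slice is an integer combination of E₁ = a₁b₁ᵀ and E₂ = a₂b₂ᵀ: S₀ = 4·E₁ + 2·E₂, S₁ = 4·E₁ − 2·E₂; reading off coefficients, c₁ = (4, 4) and c₂ = (2, -2).
Hence T = (1, -1) ⊗ (1, -2) ⊗ (4, 4) + (1, 1) ⊗ (1, -1) ⊗ (2, -2), so rank(T) ≤ 2.
These bounds meet, so rank(T) = 2.

2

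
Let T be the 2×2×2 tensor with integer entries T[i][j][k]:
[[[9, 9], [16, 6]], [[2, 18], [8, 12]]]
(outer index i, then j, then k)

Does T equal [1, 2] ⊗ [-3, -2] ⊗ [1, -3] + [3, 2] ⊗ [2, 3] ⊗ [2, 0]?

Reconstruct entrywise from the claimed factors. For example, T[1,0,0] = 2 and Σₗ aₗ[1]bₗ[0]cₗ[0] = (2)·(-3)·(1) + (2)·(2)·(2) = 2; checking all 8 entries, every one matches. The claim holds.

Yes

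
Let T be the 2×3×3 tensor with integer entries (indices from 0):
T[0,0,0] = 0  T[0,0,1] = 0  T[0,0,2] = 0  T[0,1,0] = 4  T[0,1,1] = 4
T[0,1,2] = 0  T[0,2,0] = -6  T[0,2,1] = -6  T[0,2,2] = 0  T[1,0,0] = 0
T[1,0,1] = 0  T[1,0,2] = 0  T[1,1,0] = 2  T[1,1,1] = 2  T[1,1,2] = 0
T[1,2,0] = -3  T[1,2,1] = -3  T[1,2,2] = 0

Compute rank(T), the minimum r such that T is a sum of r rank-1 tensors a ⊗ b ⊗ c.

Lower bound: T ≠ 0 (e.g. T[0,1,0] = 4), so rank(T) ≥ 1.
Upper bound: if T = a ⊗ b ⊗ c then every fibre of T is a multiple of the corresponding factor, so read the factors off the fibres through the nonzero entry T[0,1,0] = 4.
The mode-1 fibre T[:,1,0] = [4, 2] gives a = (2, 1) (primitive direction); the mode-2 fibre T[0,:,0] = [0, 4, -6] gives b = (0, 2, -3); then c[k] = T[0,1,k] / (a[0]·b[1]) = [4, 4, 0] / 4 = (1, 1, 0).
Expanding (2, 1) ⊗ (0, 2, -3) ⊗ (1, 1, 0) reproduces all 18 entries of T, so T = (2, 1) ⊗ (0, 2, -3) ⊗ (1, 1, 0) and rank(T) ≤ 1.
These bounds meet, so rank(T) = 1.
Check entry T[1,0,1] = 0: (1)·(0)·(1) = 0.

1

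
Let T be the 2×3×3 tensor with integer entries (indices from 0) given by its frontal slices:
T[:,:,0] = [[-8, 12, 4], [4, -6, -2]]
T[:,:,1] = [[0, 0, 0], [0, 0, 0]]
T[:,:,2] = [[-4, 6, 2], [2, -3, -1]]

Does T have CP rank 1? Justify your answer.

If T = a ⊗ b ⊗ c then every fibre of T is a multiple of the corresponding factor, so read the factors off the fibres through the nonzero entry T[0,0,0] = -8.
The mode-1 fibre T[:,0,0] = [-8, 4] gives a = (2, -1) (primitive direction); the mode-2 fibre T[0,:,0] = [-8, 12, 4] gives b = (2, -3, -1); then c[k] = T[0,0,k] / (a[0]·b[0]) = [-8, 0, -4] / 4 = (-2, 0, -1).
Expanding (2, -1) ⊗ (2, -3, -1) ⊗ (-2, 0, -1) reproduces all 18 entries of T, so T = (2, -1) ⊗ (2, -3, -1) ⊗ (-2, 0, -1) and rank(T) ≤ 1.
Equivalently every frontal slice T[:,:,k] is c[k] times the rank-1 matrix (2, -1) ⊗ (2, -3, -1). So T has rank 1 (it is nonzero).

Yes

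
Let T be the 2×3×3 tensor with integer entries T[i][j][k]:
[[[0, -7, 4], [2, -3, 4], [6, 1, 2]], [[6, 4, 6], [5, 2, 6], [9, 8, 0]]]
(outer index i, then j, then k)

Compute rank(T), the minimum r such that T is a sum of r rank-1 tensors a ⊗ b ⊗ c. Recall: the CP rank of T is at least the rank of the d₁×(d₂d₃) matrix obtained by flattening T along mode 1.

Lower bound: in the mode-2 unfolding of T (rows indexed by j, columns by (i,k)) the 3×3 minor on rows j ∈ {0, 1, 2}, columns (i,k) ∈ {(0,0), (0,1), (0,2)} is det [[0, -7, 4], [2, -3, 4], [6, 1, 2]] = -60 ≠ 0, so that unfolding has rank ≥ 3 and hence rank(T) ≥ 3 (CP rank is at least every unfolding rank, though it can be larger).
Upper bound: T is a sum of 3 rank-1 terms, T = [1, 1] ⊗ [1, 1, 2] ⊗ [4, 2, 2] + [1, 2] ⊗ [1, 1, -1] ⊗ [0, -1, 2] + [2, -1] ⊗ [2, 1, 1] ⊗ [-1, -2, 0] (one valid choice — decompositions are not unique — normalised so each a, b is primitive with positive first nonzero entry; check it by expanding all entries), so rank(T) ≤ 3.
These bounds meet, so rank(T) = 3.

3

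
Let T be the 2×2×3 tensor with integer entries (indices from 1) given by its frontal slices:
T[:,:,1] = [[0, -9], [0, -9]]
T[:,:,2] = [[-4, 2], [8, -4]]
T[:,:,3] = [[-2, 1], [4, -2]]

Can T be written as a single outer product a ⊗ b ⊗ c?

No

The mode-2 unfolding of T (rows indexed by j, columns by (i,k) = (1,1), (1,2), (1,3), (2,1), (2,2), (2,3)) is [[0, -4, -2, 0, 8, 4], [-9, 2, 1, -9, -4, -2]].
There the 2×2 minor on rows j ∈ {1, 2}, columns (i,k) ∈ {(1,1), (1,2)} is det [[0, -4], [-9, 2]] = -36 ≠ 0, so this unfolding has rank ≥ 2; CP rank is at least every unfolding rank, so rank(T) ≥ 2.
In particular rank(T) ≥ 2 > 1, so T is not rank-1.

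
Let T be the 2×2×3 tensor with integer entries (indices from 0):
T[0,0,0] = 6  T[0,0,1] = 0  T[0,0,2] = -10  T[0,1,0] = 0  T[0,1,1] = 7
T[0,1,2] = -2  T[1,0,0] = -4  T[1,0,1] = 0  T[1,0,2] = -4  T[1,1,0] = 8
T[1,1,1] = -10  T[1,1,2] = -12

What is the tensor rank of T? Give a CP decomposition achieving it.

Lower bound: the mode-3 unfolding of T (rows indexed by k, columns by (i,j) = (0,0), (0,1), (1,0), (1,1)) is [[6, 0, -4, 8], [0, 7, 0, -10], [-10, -2, -4, -12]].
There the 3×3 minor on rows k ∈ {0, 1, 2}, columns (i,j) ∈ {(0,0), (0,1), (1,0)} is det [[6, 0, -4], [0, 7, 0], [-10, -2, -4]] = -448 ≠ 0, so this unfolding has rank ≥ 3; CP rank is at least every unfolding rank, so rank(T) ≥ 3. (Flattening ranks never certify an upper bound on CP rank; for that we must actually write T with 3 rank-1 terms.)
Upper bound: T is a sum of 3 rank-1 terms, T = [1, -2] (x) [1, -2] (x) [2, -2, -2] + [1, 0] (x) [1, 1] (x) [4, 4, -4] + [1, 2] (x) [2, 1] (x) [0, -1, -2] (one valid choice — decompositions are not unique — normalised so each a, b is primitive with positive first nonzero entry; check it by expanding all entries), so rank(T) ≤ 3.
These bounds meet, so rank(T) = 3.

rank(T) = 3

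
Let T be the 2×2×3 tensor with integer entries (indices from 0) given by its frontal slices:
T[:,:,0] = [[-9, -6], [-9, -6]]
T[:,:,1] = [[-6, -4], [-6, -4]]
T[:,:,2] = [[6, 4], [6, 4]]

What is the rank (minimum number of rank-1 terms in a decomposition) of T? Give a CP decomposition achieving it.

rank(T) = 1

Lower bound: T ≠ 0 (e.g. T[0,0,0] = -9), so rank(T) ≥ 1.
Upper bound: if T = a ⊗ b ⊗ c then every fibre of T is a multiple of the corresponding factor, so read the factors off the fibres through the nonzero entry T[0,0,0] = -9.
The mode-1 fibre T[:,0,0] = [-9, -9] gives a = [1, 1] (primitive direction); the mode-2 fibre T[0,:,0] = [-9, -6] gives b = [3, 2]; then c[k] = T[0,0,k] / (a[0]·b[0]) = [-9, -6, 6] / 3 = [-3, -2, 2].
Expanding [1, 1] ⊗ [3, 2] ⊗ [-3, -2, 2] reproduces all 12 entries of T, so T = [1, 1] ⊗ [3, 2] ⊗ [-3, -2, 2] and rank(T) ≤ 1.
These bounds meet, so rank(T) = 1.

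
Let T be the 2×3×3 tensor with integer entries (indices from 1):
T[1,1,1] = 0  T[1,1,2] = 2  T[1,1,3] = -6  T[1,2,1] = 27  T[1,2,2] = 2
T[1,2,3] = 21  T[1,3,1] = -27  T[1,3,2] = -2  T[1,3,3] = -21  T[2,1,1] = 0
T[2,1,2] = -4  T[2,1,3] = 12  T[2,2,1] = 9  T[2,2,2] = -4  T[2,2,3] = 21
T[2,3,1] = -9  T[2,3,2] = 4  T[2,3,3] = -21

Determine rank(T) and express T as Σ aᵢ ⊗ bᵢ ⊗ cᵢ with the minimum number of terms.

Lower bound: in the mode-3 unfolding of T (rows indexed by k, columns by (i,j)) the 2×2 minor on rows k ∈ {1, 2}, columns (i,j) ∈ {(1,1), (1,2)} is det [[0, 27], [2, 2]] = -54 ≠ 0, so that unfolding has rank ≥ 2 and hence rank(T) ≥ 2 (CP rank is at least every unfolding rank, though it can be larger).
Upper bound: with S_k = T[:,:,k], the two rank-1 terms a₁b₁ᵀ, a₂b₂ᵀ are the rank-1 members of the pencil x·S₁ + y·S₂.
The 2×2 minor of x·S₁ + y·S₂ on rows {1,2}, columns {1,2} is 126·xy = 126·(y)(x), vanishing at (x:y) = (1:0) and (0:1).
M₁ = S₁ = [[0, 27, -27], [0, 9, -9]] = 9·[3, 1][0, 1, -1]ᵀ and M₂ = S₂ = [[2, 2, -2], [-4, -4, 4]] = 2·[1, -2][1, 1, -1]ᵀ, so take a₁ = [3, 1], b₁ = [0, 1, -1], a₂ = [1, -2], b₂ = [1, 1, -1].
Each slice is an integer combination of E₁ = a₁b₁ᵀ and E₂ = a₂b₂ᵀ: S₁ = 9·E₁, S₂ = 2·E₂, S₃ = 9·E₁ − 6·E₂; reading off coefficients, c₁ = [9, 0, 9] and c₂ = [0, 2, -6].
Hence T = [3, 1] ⊗ [0, 1, -1] ⊗ [9, 0, 9] + [1, -2] ⊗ [1, 1, -1] ⊗ [0, 2, -6], so rank(T) ≤ 2.
These bounds meet, so rank(T) = 2.

rank(T) = 2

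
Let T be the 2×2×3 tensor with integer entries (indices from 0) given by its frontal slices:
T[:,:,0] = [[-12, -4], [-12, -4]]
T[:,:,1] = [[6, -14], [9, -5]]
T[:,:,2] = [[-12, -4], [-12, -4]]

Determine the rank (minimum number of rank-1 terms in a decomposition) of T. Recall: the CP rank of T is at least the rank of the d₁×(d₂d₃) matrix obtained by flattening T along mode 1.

2

Lower bound: the mode-2 unfolding of T (rows indexed by j, columns by (i,k) = (0,0), (0,1), (0,2), (1,0), (1,1), (1,2)) is [[-12, 6, -12, -12, 9, -12], [-4, -14, -4, -4, -5, -4]].
There the 2×2 minor on rows j ∈ {0, 1}, columns (i,k) ∈ {(0,0), (0,1)} is det [[-12, 6], [-4, -14]] = 192 ≠ 0, so this unfolding has rank ≥ 2; CP rank is at least every unfolding rank, so rank(T) ≥ 2. (Unfolding ranks only ever bound the CP rank from below — rank(T) can be strictly larger than all of them — so the matching upper bound has to come from an explicit 2-term decomposition.)
Upper bound — finding two terms. Write S_k = T[:,:,k] for the frontal slices: S₀ = [[-12, -4], [-12, -4]], S₁ = [[6, -14], [9, -5]], S₂ = [[-12, -4], [-12, -4]].
If T = a₁ ⊗ b₁ ⊗ c₁ + a₂ ⊗ b₂ ⊗ c₂ then each S_k = c₁[k]·a₁b₁ᵀ + c₂[k]·a₂b₂ᵀ. S₀ and S₁ are linearly independent, so a₁b₁ᵀ and a₂b₂ᵀ must span the same plane of matrices: they are the rank-1 matrices of the form x·S₀ + y·S₁.
det(x·S₀ + y·S₁) is −96·xy + 96·y² = (-96)·(x − y)(y), vanishing at (x:y) = (1:1) and (1:0).
M₁ = S₀ + S₁ = [[-6, -18], [-3, -9]] = (-3)·[2, 1][1, 3]ᵀ and M₂ = S₀ = [[-12, -4], [-12, -4]] = (-4)·[1, 1][3, 1]ᵀ, so take a₁ = [2, 1], b₁ = [1, 3], a₂ = [1, 1], b₂ = [3, 1].
Each slice is an integer combination of E₁ = a₁b₁ᵀ and E₂ = a₂b₂ᵀ: S₀ = −4·E₂, S₁ = −3·E₁ + 4·E₂, S₂ = −4·E₂; reading off coefficients, c₁ = [0, -3, 0] and c₂ = [-4, 4, -4].
Hence T = [2, 1] ⊗ [1, 3] ⊗ [0, -3, 0] + [1, 1] ⊗ [3, 1] ⊗ [-4, 4, -4], so rank(T) ≤ 2.
These bounds meet, so rank(T) = 2.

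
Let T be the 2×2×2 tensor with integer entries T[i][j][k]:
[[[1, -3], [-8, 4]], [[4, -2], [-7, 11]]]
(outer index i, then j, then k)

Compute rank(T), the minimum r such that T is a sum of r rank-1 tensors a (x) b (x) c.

2

Lower bound: the mode-2 unfolding of T (rows indexed by j, columns by (i,k) = (0,0), (0,1), (1,0), (1,1)) is [[1, -3, 4, -2], [-8, 4, -7, 11]].
There the 2×2 minor on rows j ∈ {0, 1}, columns (i,k) ∈ {(0,0), (0,1)} is det [[1, -3], [-8, 4]] = -20 ≠ 0, so this unfolding has rank ≥ 2; CP rank is at least every unfolding rank, so rank(T) ≥ 2. (This is only a lower bound: in general the CP rank may exceed every unfolding rank, so we still need to exhibit 2 rank-1 terms summing to T.)
Upper bound — finding two terms. Write S_k = T[:,:,k] for the frontal slices: S₀ = [[1, -8], [4, -7]], S₁ = [[-3, 4], [-2, 11]].
If T = a₁ (x) b₁ (x) c₁ + a₂ (x) b₂ (x) c₂ then each S_k = c₁[k]·a₁b₁ᵀ + c₂[k]·a₂b₂ᵀ. S₀ and S₁ are linearly independent, so a₁b₁ᵀ and a₂b₂ᵀ must span the same plane of matrices: they are the rank-1 matrices of the form x·S₀ + y·S₁.
det(x·S₀ + y·S₁) is 25·x² − 25·y² = 25·(x − y)(x + y), vanishing at (x:y) = (1:1) and (1:-1).
M₁ = S₀ + S₁ = [[-2, -4], [2, 4]] = (-2)·(1, -1)(1, 2)ᵀ and M₂ = S₀ − S₁ = [[4, -12], [6, -18]] = 2·(2, 3)(1, -3)ᵀ, so take a₁ = (1, -1), b₁ = (1, 2), a₂ = (2, 3), b₂ = (1, -3).
Each slice is an integer combination of E₁ = a₁b₁ᵀ and E₂ = a₂b₂ᵀ: S₀ = −E₁ + E₂, S₁ = −E₁ − E₂; reading off coefficients, c₁ = (-1, -1) and c₂ = (1, -1).
Hence T = (1, -1) (x) (1, 2) (x) (-1, -1) + (2, 3) (x) (1, -3) (x) (1, -1), so rank(T) ≤ 2.
These bounds meet, so rank(T) = 2.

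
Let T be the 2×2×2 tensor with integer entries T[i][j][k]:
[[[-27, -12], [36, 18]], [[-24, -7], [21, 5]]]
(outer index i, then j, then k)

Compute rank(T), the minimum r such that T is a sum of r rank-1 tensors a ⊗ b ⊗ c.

2

Lower bound: the mode-2 unfolding of T (rows indexed by j, columns by (i,k) = (0,0), (0,1), (1,0), (1,1)) is [[-27, -12, -24, -7], [36, 18, 21, 5]].
There the 2×2 minor on rows j ∈ {0, 1}, columns (i,k) ∈ {(0,0), (0,1)} is det [[-27, -12], [36, 18]] = -54 ≠ 0, so this unfolding has rank ≥ 2; CP rank is at least every unfolding rank, so rank(T) ≥ 2. (This is only a lower bound: in general the CP rank may exceed every unfolding rank, so we still need to exhibit 2 rank-1 terms summing to T.)
Upper bound — finding two terms. Write S_k = T[:,:,k] for the frontal slices: S₀ = [[-27, 36], [-24, 21]], S₁ = [[-12, 18], [-7, 5]].
If T = a₁ ⊗ b₁ ⊗ c₁ + a₂ ⊗ b₂ ⊗ c₂ then each S_k = c₁[k]·a₁b₁ᵀ + c₂[k]·a₂b₂ᵀ. S₀ and S₁ are linearly independent, so a₁b₁ᵀ and a₂b₂ᵀ must span the same plane of matrices: they are the rank-1 matrices of the form x·S₀ + y·S₁.
det(x·S₀ + y·S₁) is 297·x² + 297·xy + 66·y² = 33·(3·x + 2·y)(3·x + y), vanishing at (x:y) = (2:-3) and (1:-3).
M₁ = 2·S₀ − 3·S₁ = [[-18, 18], [-27, 27]] = (-9)·[2, 3][1, -1]ᵀ and M₂ = S₀ − 3·S₁ = [[9, -18], [-3, 6]] = 3·[3, -1][1, -2]ᵀ, so take a₁ = [2, 3], b₁ = [1, -1], a₂ = [3, -1], b₂ = [1, -2].
Each slice is an integer combination of E₁ = a₁b₁ᵀ and E₂ = a₂b₂ᵀ: S₀ = −9·E₁ − 3·E₂, S₁ = −3·E₁ − 2·E₂; reading off coefficients, c₁ = [-9, -3] and c₂ = [-3, -2].
Hence T = [2, 3] ⊗ [1, -1] ⊗ [-9, -3] + [3, -1] ⊗ [1, -2] ⊗ [-3, -2], so rank(T) ≤ 2.
These bounds meet, so rank(T) = 2.
Check entry T[0,0,1] = -12: (2)·(1)·(-3) + (3)·(1)·(-2) = -12.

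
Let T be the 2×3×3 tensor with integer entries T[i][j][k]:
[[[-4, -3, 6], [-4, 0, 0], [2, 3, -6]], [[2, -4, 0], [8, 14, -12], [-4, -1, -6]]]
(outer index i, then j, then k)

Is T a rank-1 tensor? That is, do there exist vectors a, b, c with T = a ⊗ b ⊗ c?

No

The mode-2 unfolding of T (rows indexed by j, columns by (i,k) = (0,0), (0,1), (0,2), (1,0), (1,1), (1,2)) is [[-4, -3, 6, 2, -4, 0], [-4, 0, 0, 8, 14, -12], [2, 3, -6, -4, -1, -6]].
There the 3×3 minor on rows j ∈ {0, 1, 2}, columns (i,k) ∈ {(0,0), (0,1), (1,0)} is det [[-4, -3, 2], [-4, 0, 8], [2, 3, -4]] = 72 ≠ 0, so this unfolding has rank ≥ 3; CP rank is at least every unfolding rank, so rank(T) ≥ 3.
In particular rank(T) ≥ 3 > 1, so T is not rank-1.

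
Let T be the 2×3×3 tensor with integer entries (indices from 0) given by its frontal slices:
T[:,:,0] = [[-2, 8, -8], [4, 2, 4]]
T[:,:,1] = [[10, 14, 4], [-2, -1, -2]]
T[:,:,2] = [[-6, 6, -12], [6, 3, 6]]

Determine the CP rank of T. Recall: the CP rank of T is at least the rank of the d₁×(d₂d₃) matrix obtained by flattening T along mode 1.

2

Lower bound: the mode-2 unfolding of T (rows indexed by j, columns by (i,k) = (0,0), (0,1), (0,2), (1,0), (1,1), (1,2)) is [[-2, 10, -6, 4, -2, 6], [8, 14, 6, 2, -1, 3], [-8, 4, -12, 4, -2, 6]].
There the 2×2 minor on rows j ∈ {0, 1}, columns (i,k) ∈ {(0,0), (0,1)} is det [[-2, 10], [8, 14]] = -108 ≠ 0, so this unfolding has rank ≥ 2; CP rank is at least every unfolding rank, so rank(T) ≥ 2. (Flattening ranks never certify an upper bound on CP rank; for that we must actually write T with 2 rank-1 terms.)
Upper bound — finding two terms. Write S_k = T[:,:,k] for the frontal slices: S₀ = [[-2, 8, -8], [4, 2, 4]], S₁ = [[10, 14, 4], [-2, -1, -2]], S₂ = [[-6, 6, -12], [6, 3, 6]].
If T = a₁ ⊗ b₁ ⊗ c₁ + a₂ ⊗ b₂ ⊗ c₂ then each S_k = c₁[k]·a₁b₁ᵀ + c₂[k]·a₂b₂ᵀ. S₀ and S₁ are linearly independent, so a₁b₁ᵀ and a₂b₂ᵀ must span the same plane of matrices: they are the rank-1 matrices of the form x·S₀ + y·S₁.
The 2×2 minor of x·S₀ + y·S₁ on rows {0,1}, columns {0,1} is −36·x² − 18·xy + 18·y² = (-18)·(2·x − y)(x + y), vanishing at (x:y) = (1:2) and (1:-1).
M₁ = S₀ + 2·S₁ = [[18, 36, 0], [0, 0, 0]] = 18·[1, 0][1, 2, 0]ᵀ and M₂ = S₀ − S₁ = [[-12, -6, -12], [6, 3, 6]] = (-3)·[2, -1][2, 1, 2]ᵀ, so take a₁ = [1, 0], b₁ = [1, 2, 0], a₂ = [2, -1], b₂ = [2, 1, 2].
Each slice is an integer combination of E₁ = a₁b₁ᵀ and E₂ = a₂b₂ᵀ: S₀ = 6·E₁ − 2·E₂, S₁ = 6·E₁ + E₂, S₂ = 6·E₁ − 3·E₂; reading off coefficients, c₁ = [6, 6, 6] and c₂ = [-2, 1, -3].
Hence T = [1, 0] ⊗ [1, 2, 0] ⊗ [6, 6, 6] + [2, -1] ⊗ [2, 1, 2] ⊗ [-2, 1, -3], so rank(T) ≤ 2.
These bounds meet, so rank(T) = 2.
Check entry T[1,2,1] = -2: (0)·(0)·(6) + (-1)·(2)·(1) = -2.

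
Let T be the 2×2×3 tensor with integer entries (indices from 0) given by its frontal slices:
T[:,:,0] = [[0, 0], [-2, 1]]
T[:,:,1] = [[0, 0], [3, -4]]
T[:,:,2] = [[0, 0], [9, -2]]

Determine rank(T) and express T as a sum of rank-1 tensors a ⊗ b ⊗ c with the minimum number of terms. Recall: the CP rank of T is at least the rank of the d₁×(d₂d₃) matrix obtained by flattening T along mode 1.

Lower bound: the mode-3 unfolding of T (rows indexed by k, columns by (i,j) = (0,0), (0,1), (1,0), (1,1)) is [[0, 0, -2, 1], [0, 0, 3, -4], [0, 0, 9, -2]].
There the 2×2 minor on rows k ∈ {0, 1}, columns (i,j) ∈ {(1,0), (1,1)} is det [[-2, 1], [3, -4]] = 5 ≠ 0, so this unfolding has rank ≥ 2; CP rank is at least every unfolding rank, so rank(T) ≥ 2. (Flattening ranks never certify an upper bound on CP rank; for that we must actually write T with 2 rank-1 terms.)
Upper bound — finding two terms. Every mode-1 slice of T is a multiple of one matrix: T[i,:,:] = a[i]·M with a = [0, 1] and M = [[-2, 3, 9], [1, -4, -2]] (rows indexed by j, columns by k). So it suffices to write M as a sum of two rank-1 matrices.
Splitting M by its rows (j = 0, 1), M = [1, 0][-2, 3, 9]ᵀ + [0, 1][1, -4, -2]ᵀ.
Hence T = [0, 1] ⊗ [1, 0] ⊗ [-2, 3, 9] + [0, 1] ⊗ [0, 1] ⊗ [1, -4, -2], so rank(T) ≤ 2.
These bounds meet, so rank(T) = 2.
Check entry T[1,1,0] = 1: (1)·(0)·(-2) + (1)·(1)·(1) = 1.

rank(T) = 2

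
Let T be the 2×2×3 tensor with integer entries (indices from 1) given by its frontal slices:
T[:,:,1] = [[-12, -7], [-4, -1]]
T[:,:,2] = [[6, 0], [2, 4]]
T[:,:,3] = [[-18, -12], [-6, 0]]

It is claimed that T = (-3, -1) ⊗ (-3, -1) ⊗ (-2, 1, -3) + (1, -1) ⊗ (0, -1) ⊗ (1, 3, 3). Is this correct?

No

Reconstruct entry (1,1,1) from the claimed factors: Σₗ aₗ[1]bₗ[1]cₗ[1] = (-3)·(-3)·(-2) + (1)·(0)·(1) = -18, but T[1,1,1] = -12. The claim is false.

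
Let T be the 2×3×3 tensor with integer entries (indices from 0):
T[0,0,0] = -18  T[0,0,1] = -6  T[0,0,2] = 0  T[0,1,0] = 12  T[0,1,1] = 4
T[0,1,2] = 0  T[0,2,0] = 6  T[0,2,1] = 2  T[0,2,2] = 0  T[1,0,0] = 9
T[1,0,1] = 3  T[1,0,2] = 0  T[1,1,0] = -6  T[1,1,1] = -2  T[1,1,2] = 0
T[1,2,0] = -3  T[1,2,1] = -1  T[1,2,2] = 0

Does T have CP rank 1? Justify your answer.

If T = a (x) b (x) c then every fibre of T is a multiple of the corresponding factor, so read the factors off the fibres through the nonzero entry T[0,0,0] = -18.
The mode-1 fibre T[:,0,0] = [-18, 9] gives a = [2, -1] (primitive direction); the mode-2 fibre T[0,:,0] = [-18, 12, 6] gives b = [3, -2, -1]; then c[k] = T[0,0,k] / (a[0]·b[0]) = [-18, -6, 0] / 6 = [-3, -1, 0].
Expanding [2, -1] (x) [3, -2, -1] (x) [-3, -1, 0] reproduces all 18 entries of T, so T = [2, -1] (x) [3, -2, -1] (x) [-3, -1, 0] and rank(T) ≤ 1.
Equivalently every frontal slice T[:,:,k] is c[k] times the rank-1 matrix [2, -1] (x) [3, -2, -1]. So T has rank 1 (it is nonzero).

Yes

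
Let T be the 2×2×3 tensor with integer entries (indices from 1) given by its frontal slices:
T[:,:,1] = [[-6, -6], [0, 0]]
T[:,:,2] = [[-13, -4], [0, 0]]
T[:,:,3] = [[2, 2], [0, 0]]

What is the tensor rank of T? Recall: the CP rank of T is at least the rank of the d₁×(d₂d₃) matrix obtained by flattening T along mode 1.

Lower bound: the mode-2 unfolding of T (rows indexed by j, columns by (i,k) = (1,1), (1,2), (1,3), (2,1), (2,2), (2,3)) is [[-6, -13, 2, 0, 0, 0], [-6, -4, 2, 0, 0, 0]].
There the 2×2 minor on rows j ∈ {1, 2}, columns (i,k) ∈ {(1,1), (1,2)} is det [[-6, -13], [-6, -4]] = -54 ≠ 0, so this unfolding has rank ≥ 2; CP rank is at least every unfolding rank, so rank(T) ≥ 2. (Unfolding ranks only ever bound the CP rank from below — rank(T) can be strictly larger than all of them — so the matching upper bound has to come from an explicit 2-term decomposition.)
Upper bound — finding two terms. Every mode-1 slice of T is a multiple of one matrix: T[i,:,:] = a[i]·M with a = [1, 0] and M = [[-6, -13, 2], [-6, -4, 2]] (rows indexed by j, columns by k). So it suffices to write M as a sum of two rank-1 matrices.
Splitting M by its rows (j = 1, 2), M = [1, 0][-6, -13, 2]ᵀ + [0, 1][-6, -4, 2]ᵀ.
Hence T = [1, 0] ⊗ [1, 0] ⊗ [-6, -13, 2] + [1, 0] ⊗ [0, 1] ⊗ [-6, -4, 2], so rank(T) ≤ 2.
These bounds meet, so rank(T) = 2.

2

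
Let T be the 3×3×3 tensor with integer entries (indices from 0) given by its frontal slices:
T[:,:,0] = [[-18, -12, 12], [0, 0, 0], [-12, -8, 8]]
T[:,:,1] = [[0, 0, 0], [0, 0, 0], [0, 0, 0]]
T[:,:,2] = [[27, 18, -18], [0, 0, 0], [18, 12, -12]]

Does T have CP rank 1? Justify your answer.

Yes

The mode-1 fibre T[:,0,0] = [-18, 0, -12] gives a = (3, 0, 2) (primitive direction); the mode-2 fibre T[0,:,0] = [-18, -12, 12] gives b = (3, 2, -2); then c[k] = T[0,0,k] / (a[0]·b[0]) = [-18, 0, 27] / 9 = (-2, 0, 3).
Expanding (3, 0, 2) ⊗ (3, 2, -2) ⊗ (-2, 0, 3) reproduces all 27 entries of T, so T = (3, 0, 2) ⊗ (3, 2, -2) ⊗ (-2, 0, 3) and rank(T) ≤ 1.
Equivalently every frontal slice T[:,:,k] is c[k] times the rank-1 matrix (3, 0, 2) ⊗ (3, 2, -2). So T has rank 1 (it is nonzero).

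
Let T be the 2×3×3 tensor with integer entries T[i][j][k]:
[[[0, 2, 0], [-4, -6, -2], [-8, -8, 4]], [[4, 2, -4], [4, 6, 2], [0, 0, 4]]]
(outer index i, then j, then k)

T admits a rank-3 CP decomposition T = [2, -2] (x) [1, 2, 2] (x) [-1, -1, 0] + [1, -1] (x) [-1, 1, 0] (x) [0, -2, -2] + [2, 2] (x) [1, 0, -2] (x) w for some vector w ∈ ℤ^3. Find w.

w = [1, 1, -1]

Subtract the known terms from T to get the rank-1 residual R = [2, 2] (x) [1, 0, -2] (x) w, so R[i,j,k] = a[i]·b[j]·w[k]. Pick indices with nonzero a[0]·b[0] = (2)·(1) = 2. Only the fibre through (0,0,·) is needed: R[0,0,:] = T[0,0,:] − Σₗ aₗ[0]bₗ[0]cₗ = [0, 2, 0] − (2)·(1)·[-1, -1, 0] − (1)·(-1)·[0, -2, -2] = [2, 2, -2]. Then w[k] = R[0,0,k] / 2 for each k, giving w = [2, 2, -2] / 2 = [1, 1, -1].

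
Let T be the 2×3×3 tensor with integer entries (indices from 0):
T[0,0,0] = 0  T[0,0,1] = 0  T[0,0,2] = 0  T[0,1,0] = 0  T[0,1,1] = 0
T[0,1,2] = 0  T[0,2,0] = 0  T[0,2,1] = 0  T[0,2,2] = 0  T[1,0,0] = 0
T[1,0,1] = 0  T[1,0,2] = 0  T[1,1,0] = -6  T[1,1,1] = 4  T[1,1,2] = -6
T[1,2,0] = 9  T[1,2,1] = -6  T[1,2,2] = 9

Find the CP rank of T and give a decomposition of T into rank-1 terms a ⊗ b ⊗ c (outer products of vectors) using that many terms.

Lower bound: T ≠ 0 (e.g. T[1,1,0] = -6), so rank(T) ≥ 1.
Upper bound: the mode-1 fibre T[:,1,0] = [0, -6] gives a = [0, 1] (primitive direction); the mode-2 fibre T[1,:,0] = [0, -6, 9] gives b = [0, 2, -3]; then c[k] = T[1,1,k] / (a[1]·b[1]) = [-6, 4, -6] / 2 = [-3, 2, -3].
Expanding [0, 1] ⊗ [0, 2, -3] ⊗ [-3, 2, -3] reproduces all 18 entries of T, so T = [0, 1] ⊗ [0, 2, -3] ⊗ [-3, 2, -3] and rank(T) ≤ 1.
These bounds meet, so rank(T) = 1.

rank(T) = 1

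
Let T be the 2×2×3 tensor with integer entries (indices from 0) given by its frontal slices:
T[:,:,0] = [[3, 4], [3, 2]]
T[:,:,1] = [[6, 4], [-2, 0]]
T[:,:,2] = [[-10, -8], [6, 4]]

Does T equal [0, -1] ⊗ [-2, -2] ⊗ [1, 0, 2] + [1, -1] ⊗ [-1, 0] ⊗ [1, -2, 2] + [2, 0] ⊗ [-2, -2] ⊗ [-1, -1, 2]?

Yes

Reconstruct entrywise from the claimed factors. For example, T[0,1,2] = -8 and Σₗ aₗ[0]bₗ[1]cₗ[2] = (0)·(-2)·(2) + (1)·(0)·(2) + (2)·(-2)·(2) = -8; checking all 12 entries, every one matches. The claim holds.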